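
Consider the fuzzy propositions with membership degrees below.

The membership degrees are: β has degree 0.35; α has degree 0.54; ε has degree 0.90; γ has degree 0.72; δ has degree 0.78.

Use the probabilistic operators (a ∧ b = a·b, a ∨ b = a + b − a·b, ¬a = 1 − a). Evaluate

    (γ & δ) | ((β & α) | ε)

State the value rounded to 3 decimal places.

γ & δ = a·b on (0.7200, 0.7800) = 0.5616
β & α = a·b on (0.3500, 0.5400) = 0.1890
(β & α) | ε = a + b − a·b on (0.1890, 0.9000) = 0.9189
(γ & δ) | ((β & α) | ε) = a + b − a·b on (0.5616, 0.9189) = 0.9644

0.964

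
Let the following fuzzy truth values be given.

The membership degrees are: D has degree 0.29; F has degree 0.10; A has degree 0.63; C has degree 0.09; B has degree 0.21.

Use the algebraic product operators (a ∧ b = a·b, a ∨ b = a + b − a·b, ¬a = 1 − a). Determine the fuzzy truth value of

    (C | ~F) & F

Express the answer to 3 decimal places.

0.091

~F = 1 − 0.1000 = 0.9000
C | ~F = a + b − a·b on (0.0900, 0.9000) = 0.9090
(C | ~F) & F = a·b on (0.9090, 0.1000) = 0.0909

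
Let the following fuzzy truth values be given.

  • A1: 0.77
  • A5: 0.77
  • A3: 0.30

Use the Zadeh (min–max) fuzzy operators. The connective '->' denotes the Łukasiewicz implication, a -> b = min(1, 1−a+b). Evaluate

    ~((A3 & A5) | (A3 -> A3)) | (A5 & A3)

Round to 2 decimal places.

0.30

A3 & A5 = min(a, b) on (0.30, 0.77) = 0.30
A3 -> A3  [Łukasiewicz: min(1, 1−a+b)] with a=0.30, b=0.30 → 1.00
(A3 & A5) | (A3 -> A3) = max(a, b) on (0.30, 1.00) = 1.00
~((A3 & A5) | (A3 -> A3)) = 1 − 1.00 = 0.00
A5 & A3 = min(a, b) on (0.77, 0.30) = 0.30
~((A3 & A5) | (A3 -> A3)) | (A5 & A3) = max(a, b) on (0.00, 0.30) = 0.30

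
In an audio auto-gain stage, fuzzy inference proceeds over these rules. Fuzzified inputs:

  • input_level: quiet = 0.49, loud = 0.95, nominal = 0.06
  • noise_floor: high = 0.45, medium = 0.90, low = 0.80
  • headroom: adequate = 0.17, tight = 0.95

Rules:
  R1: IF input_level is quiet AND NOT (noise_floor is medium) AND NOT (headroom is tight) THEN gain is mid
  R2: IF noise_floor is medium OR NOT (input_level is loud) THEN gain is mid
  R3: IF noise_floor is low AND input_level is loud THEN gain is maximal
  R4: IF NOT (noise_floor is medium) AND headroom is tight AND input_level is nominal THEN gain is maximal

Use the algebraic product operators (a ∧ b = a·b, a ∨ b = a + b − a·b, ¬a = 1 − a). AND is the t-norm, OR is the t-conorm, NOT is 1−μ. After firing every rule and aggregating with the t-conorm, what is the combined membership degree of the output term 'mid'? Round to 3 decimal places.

R1: quiet=0.49, ¬medium=1−0.90=0.10, ¬tight=1−0.95=0.05; AND[a·b] → w = 0.0025
R2: medium=0.90, ¬loud=1−0.95=0.05; OR[a + b − a·b] → w = 0.9050
R3: low=0.80, loud=0.95; AND[a·b] → w = 0.7600
R4: ¬medium=1−0.90=0.10, tight=0.95, nominal=0.06; AND[a·b] → w = 0.0057
Rules with consequent 'mid': {R1, R2} → strengths 0.0025, 0.9050
Aggregate via t-conorm [a + b − a·b]: 0.9052

0.905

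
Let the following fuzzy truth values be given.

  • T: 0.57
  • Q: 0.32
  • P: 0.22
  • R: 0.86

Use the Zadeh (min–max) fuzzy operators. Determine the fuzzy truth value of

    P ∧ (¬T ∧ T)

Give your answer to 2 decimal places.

0.22

¬T = 1 − 0.57 = 0.43
¬T ∧ T = min(a, b) on (0.43, 0.57) = 0.43
P ∧ (¬T ∧ T) = min(a, b) on (0.22, 0.43) = 0.22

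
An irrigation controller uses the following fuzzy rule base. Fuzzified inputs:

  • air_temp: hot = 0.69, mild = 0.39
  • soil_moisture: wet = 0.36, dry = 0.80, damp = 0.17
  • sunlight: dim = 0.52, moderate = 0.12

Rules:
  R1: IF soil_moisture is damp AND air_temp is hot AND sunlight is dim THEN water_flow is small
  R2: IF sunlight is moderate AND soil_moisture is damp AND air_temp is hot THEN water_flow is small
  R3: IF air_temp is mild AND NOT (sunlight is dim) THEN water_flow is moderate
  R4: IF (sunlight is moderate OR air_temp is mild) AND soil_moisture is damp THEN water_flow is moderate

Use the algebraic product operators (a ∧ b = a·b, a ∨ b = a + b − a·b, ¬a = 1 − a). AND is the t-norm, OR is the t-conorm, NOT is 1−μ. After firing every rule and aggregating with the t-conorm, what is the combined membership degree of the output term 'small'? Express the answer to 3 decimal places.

0.074

R1: damp=0.17, hot=0.69, dim=0.52; AND[a·b] → w = 0.0610
R2: moderate=0.12, damp=0.17, hot=0.69; AND[a·b] → w = 0.0141
R3: mild=0.39, ¬dim=1−0.52=0.48; AND[a·b] → w = 0.1872
R4: (moderate=0.12 OR mild=0.39) = 0.4632; AND[a·b] with damp=0.17 → w = 0.0787
Rules with consequent 'small': {R1, R2} → strengths 0.0610, 0.0141
Aggregate via t-conorm [a + b − a·b]: 0.0742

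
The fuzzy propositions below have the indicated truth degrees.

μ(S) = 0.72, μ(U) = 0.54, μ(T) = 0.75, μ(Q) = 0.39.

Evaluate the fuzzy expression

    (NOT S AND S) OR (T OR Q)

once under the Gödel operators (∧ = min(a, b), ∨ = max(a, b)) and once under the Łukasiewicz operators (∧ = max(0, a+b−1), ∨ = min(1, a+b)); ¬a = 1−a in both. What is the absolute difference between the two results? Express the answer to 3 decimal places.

0.250

Under Gödel:
  NOT S = 1 − 0.72 = 0.28
  NOT S AND S = min(a, b) on (0.28, 0.72) = 0.28
  T OR Q = max(a, b) on (0.75, 0.39) = 0.75
  (NOT S AND S) OR (T OR Q) = max(a, b) on (0.28, 0.75) = 0.75
  → value = 0.7500
Under Łukasiewicz:
  NOT S = 1 − 0.72 = 0.28
  NOT S AND S = max(0, a+b−1) on (0.28, 0.72) = 0.00
  T OR Q = min(1, a+b) on (0.75, 0.39) = 1.00
  (NOT S AND S) OR (T OR Q) = min(1, a+b) on (0.00, 1.00) = 1.00
  → value = 1.0000
|0.7500 − 1.0000| = 0.250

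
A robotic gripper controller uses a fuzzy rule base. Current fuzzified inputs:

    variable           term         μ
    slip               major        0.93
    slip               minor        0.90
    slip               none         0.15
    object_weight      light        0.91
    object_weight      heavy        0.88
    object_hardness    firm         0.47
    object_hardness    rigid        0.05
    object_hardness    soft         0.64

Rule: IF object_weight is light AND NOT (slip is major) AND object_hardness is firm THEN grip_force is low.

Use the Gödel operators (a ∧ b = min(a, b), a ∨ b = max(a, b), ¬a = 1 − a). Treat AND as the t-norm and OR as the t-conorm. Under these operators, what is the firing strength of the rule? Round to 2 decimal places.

firing strength: light=0.91, ¬major=1−0.93=0.07, firm=0.47; AND[min(a, b)] → w = 0.07

0.07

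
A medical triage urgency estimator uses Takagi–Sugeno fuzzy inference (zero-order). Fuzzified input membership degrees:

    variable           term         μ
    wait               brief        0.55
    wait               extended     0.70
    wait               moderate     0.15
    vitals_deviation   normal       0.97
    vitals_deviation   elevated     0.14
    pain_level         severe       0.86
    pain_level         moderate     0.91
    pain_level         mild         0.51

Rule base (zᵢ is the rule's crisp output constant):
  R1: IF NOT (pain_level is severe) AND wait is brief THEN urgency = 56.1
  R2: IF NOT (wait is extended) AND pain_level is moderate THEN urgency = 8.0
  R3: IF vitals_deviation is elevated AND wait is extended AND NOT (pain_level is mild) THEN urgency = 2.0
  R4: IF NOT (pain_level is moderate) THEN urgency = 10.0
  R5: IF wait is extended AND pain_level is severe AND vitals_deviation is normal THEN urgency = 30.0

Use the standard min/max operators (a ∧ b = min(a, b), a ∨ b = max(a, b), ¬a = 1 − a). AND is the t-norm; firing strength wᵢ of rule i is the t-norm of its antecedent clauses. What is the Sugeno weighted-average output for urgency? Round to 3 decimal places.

23.674

R1 (z=56.1): ¬severe=1−0.86=0.14, brief=0.55; AND[min(a, b)] → w = 0.14
R2 (z=8.0): ¬extended=1−0.70=0.30, moderate=0.91; AND[min(a, b)] → w = 0.30
R3 (z=2.0): elevated=0.14, extended=0.70, ¬mild=1−0.51=0.49; AND[min(a, b)] → w = 0.14
R4 (z=10.0): ¬moderate=1−0.91=0.09 → w = 0.09
R5 (z=30.0): extended=0.70, severe=0.86, normal=0.97; AND[min(a, b)] → w = 0.70
Weighted average = (0.14·56.1 + 0.30·8.0 + 0.14·2.0 + 0.09·10.0 + 0.70·30.0) / (0.14 + 0.30 + 0.14 + 0.09 + 0.70)
  = 32.4340 / 1.3700 = 23.674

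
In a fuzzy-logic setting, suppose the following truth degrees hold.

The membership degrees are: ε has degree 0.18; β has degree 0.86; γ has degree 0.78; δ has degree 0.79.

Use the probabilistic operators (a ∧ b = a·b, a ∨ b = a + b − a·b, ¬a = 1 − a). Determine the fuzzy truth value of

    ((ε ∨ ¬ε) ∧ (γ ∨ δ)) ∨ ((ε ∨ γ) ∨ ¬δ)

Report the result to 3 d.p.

0.973

¬ε = 1 − 0.1800 = 0.8200
ε ∨ ¬ε = a + b − a·b on (0.1800, 0.8200) = 0.8524
γ ∨ δ = a + b − a·b on (0.7800, 0.7900) = 0.9538
(ε ∨ ¬ε) ∧ (γ ∨ δ) = a·b on (0.8524, 0.9538) = 0.8130
ε ∨ γ = a + b − a·b on (0.1800, 0.7800) = 0.8196
¬δ = 1 − 0.7900 = 0.2100
(ε ∨ γ) ∨ ¬δ = a + b − a·b on (0.8196, 0.2100) = 0.8575
((ε ∨ ¬ε) ∧ (γ ∨ δ)) ∨ ((ε ∨ γ) ∨ ¬δ) = a + b − a·b on (0.8130, 0.8575) = 0.9734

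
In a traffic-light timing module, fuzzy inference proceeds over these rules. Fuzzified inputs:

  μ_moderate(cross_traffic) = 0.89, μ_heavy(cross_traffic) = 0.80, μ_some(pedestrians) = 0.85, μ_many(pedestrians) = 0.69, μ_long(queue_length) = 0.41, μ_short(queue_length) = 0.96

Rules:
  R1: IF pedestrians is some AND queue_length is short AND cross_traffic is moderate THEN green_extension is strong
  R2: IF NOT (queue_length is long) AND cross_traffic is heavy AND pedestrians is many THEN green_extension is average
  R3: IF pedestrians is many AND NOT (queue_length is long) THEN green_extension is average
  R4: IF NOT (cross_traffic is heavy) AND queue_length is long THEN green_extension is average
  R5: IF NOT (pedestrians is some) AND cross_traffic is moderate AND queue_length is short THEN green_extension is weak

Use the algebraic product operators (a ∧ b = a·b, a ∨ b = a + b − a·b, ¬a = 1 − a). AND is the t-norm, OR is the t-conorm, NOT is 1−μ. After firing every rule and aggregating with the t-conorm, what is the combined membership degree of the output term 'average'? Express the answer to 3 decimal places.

0.633

R1: some=0.85, short=0.96, moderate=0.89; AND[a·b] → w = 0.7262
R2: ¬long=1−0.41=0.59, heavy=0.80, many=0.69; AND[a·b] → w = 0.3257
R3: many=0.69, ¬long=1−0.41=0.59; AND[a·b] → w = 0.4071
R4: ¬heavy=1−0.80=0.20, long=0.41; AND[a·b] → w = 0.0820
R5: ¬some=1−0.85=0.15, moderate=0.89, short=0.96; AND[a·b] → w = 0.1282
Rules with consequent 'average': {R2, R3, R4} → strengths 0.3257, 0.4071, 0.0820
Aggregate via t-conorm [a + b − a·b]: 0.6330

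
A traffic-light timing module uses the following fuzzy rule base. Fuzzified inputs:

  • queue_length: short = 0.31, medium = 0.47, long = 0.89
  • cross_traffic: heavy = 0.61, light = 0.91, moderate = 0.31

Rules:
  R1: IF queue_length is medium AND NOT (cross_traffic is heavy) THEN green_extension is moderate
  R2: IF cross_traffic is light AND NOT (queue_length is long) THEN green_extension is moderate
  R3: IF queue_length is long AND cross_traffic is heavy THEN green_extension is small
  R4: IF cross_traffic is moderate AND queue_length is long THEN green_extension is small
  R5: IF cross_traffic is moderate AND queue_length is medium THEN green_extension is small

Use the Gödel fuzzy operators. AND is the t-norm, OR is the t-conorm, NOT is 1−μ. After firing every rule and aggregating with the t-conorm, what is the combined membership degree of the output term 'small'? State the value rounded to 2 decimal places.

R1: medium=0.47, ¬heavy=1−0.61=0.39; AND[min(a, b)] → w = 0.39
R2: light=0.91, ¬long=1−0.89=0.11; AND[min(a, b)] → w = 0.11
R3: long=0.89, heavy=0.61; AND[min(a, b)] → w = 0.61
R4: moderate=0.31, long=0.89; AND[min(a, b)] → w = 0.31
R5: moderate=0.31, medium=0.47; AND[min(a, b)] → w = 0.31
Rules with consequent 'small': {R3, R4, R5} → strengths 0.61, 0.31, 0.31
Aggregate via t-conorm [max(a, b)]: 0.61

0.61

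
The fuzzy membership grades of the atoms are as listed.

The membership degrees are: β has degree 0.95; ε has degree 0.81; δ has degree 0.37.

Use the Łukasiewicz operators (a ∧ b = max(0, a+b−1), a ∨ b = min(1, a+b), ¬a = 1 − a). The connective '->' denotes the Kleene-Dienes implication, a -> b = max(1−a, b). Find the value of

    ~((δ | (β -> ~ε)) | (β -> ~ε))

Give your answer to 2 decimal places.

~ε = 1 − 0.81 = 0.19
β -> ~ε  [Kleene-Dienes: max(1−a, b)] with a=0.95, b=0.19 → 0.19
δ | (β -> ~ε) = min(1, a+b) on (0.37, 0.19) = 0.56
~ε = 1 − 0.81 = 0.19
β -> ~ε  [Kleene-Dienes: max(1−a, b)] with a=0.95, b=0.19 → 0.19
(δ | (β -> ~ε)) | (β -> ~ε) = min(1, a+b) on (0.56, 0.19) = 0.75
~((δ | (β -> ~ε)) | (β -> ~ε)) = 1 − 0.75 = 0.25

0.25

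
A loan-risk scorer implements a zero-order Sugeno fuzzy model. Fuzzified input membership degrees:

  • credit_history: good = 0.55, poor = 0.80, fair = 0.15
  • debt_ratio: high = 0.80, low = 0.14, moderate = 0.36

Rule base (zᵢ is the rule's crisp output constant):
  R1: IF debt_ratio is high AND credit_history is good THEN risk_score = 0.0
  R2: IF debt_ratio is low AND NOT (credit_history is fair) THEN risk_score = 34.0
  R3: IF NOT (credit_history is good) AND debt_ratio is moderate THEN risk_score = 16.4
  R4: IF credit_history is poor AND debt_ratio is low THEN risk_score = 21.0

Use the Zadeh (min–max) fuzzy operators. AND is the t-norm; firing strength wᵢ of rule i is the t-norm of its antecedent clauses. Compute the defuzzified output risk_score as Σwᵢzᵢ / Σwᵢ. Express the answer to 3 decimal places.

R1 (z=0.0): high=0.80, good=0.55; AND[min(a, b)] → w = 0.55
R2 (z=34.0): low=0.14, ¬fair=1−0.15=0.85; AND[min(a, b)] → w = 0.14
R3 (z=16.4): ¬good=1−0.55=0.45, moderate=0.36; AND[min(a, b)] → w = 0.36
R4 (z=21.0): poor=0.80, low=0.14; AND[min(a, b)] → w = 0.14
Weighted average = (0.55·0.0 + 0.14·34.0 + 0.36·16.4 + 0.14·21.0) / (0.55 + 0.14 + 0.36 + 0.14)
  = 13.6040 / 1.1900 = 11.432

11.432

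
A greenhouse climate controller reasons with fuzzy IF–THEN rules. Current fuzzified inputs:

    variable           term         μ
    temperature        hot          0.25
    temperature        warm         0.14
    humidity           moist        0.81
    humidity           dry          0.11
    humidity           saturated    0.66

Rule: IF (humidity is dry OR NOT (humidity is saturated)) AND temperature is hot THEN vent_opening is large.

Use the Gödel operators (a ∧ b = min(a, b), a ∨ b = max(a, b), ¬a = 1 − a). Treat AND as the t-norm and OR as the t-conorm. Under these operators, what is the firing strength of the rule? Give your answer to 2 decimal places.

0.25

firing strength: (dry=0.11 OR ¬saturated=1−0.66=0.34) = 0.34; AND[min(a, b)] with hot=0.25 → w = 0.25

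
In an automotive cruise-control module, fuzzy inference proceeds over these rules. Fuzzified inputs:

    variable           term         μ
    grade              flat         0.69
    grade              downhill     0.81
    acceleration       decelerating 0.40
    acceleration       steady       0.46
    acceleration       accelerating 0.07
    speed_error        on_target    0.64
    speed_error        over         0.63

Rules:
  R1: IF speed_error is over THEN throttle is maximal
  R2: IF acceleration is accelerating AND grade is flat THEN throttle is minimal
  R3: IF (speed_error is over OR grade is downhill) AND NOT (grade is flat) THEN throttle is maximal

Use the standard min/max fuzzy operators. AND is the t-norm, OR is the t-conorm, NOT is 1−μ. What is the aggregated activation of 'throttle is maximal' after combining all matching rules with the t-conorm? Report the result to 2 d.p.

0.63

R1: over=0.63 → w = 0.63
R2: accelerating=0.07, flat=0.69; AND[min(a, b)] → w = 0.07
R3: (over=0.63 OR downhill=0.81) = 0.81; AND[min(a, b)] with ¬flat=1−0.69=0.31 → w = 0.31
Rules with consequent 'maximal': {R1, R3} → strengths 0.63, 0.31
Aggregate via t-conorm [max(a, b)]: 0.63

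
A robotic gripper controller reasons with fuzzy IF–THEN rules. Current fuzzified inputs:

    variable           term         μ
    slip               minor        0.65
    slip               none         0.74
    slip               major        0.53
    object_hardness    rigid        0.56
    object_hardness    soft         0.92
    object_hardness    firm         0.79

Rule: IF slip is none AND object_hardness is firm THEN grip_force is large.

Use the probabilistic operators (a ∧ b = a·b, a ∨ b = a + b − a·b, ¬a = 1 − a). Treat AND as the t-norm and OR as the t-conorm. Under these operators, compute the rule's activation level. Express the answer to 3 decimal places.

firing strength: none=0.74, firm=0.79; AND[a·b] → w = 0.5846

0.585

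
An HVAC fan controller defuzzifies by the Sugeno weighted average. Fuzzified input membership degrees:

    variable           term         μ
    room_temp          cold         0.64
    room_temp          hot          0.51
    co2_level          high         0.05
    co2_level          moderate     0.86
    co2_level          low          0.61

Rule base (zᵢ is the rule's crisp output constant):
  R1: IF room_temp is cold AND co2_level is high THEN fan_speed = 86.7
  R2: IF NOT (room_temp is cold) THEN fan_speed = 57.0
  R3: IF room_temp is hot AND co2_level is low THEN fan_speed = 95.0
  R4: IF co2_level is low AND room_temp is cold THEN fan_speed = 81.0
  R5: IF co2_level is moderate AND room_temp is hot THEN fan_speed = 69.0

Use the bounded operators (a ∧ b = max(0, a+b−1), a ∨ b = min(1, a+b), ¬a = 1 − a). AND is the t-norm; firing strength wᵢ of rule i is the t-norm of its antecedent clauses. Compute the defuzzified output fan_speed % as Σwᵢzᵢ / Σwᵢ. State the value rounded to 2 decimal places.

70.64

R1 (z=86.7): cold=0.64, high=0.05; AND[max(0, a+b−1)] → w = 0.00
R2 (z=57.0): ¬cold=1−0.64=0.36 → w = 0.36
R3 (z=95.0): hot=0.51, low=0.61; AND[max(0, a+b−1)] → w = 0.12
R4 (z=81.0): low=0.61, cold=0.64; AND[max(0, a+b−1)] → w = 0.25
R5 (z=69.0): moderate=0.86, hot=0.51; AND[max(0, a+b−1)] → w = 0.37
Weighted average = (0.00·86.7 + 0.36·57.0 + 0.12·95.0 + 0.25·81.0 + 0.37·69.0) / (0.00 + 0.36 + 0.12 + 0.25 + 0.37)
  = 77.7000 / 1.1000 = 70.64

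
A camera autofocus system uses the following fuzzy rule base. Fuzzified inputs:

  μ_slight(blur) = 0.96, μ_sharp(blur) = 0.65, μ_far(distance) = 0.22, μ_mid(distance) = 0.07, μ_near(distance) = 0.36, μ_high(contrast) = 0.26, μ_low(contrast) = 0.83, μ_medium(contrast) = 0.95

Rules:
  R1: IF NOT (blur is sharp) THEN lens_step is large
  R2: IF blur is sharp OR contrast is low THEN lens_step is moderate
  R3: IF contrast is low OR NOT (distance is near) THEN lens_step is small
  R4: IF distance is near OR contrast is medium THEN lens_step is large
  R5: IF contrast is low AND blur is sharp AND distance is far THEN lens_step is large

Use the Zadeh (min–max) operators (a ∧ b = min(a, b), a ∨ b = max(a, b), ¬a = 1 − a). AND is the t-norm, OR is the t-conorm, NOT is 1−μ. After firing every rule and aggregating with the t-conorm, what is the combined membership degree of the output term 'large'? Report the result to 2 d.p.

R1: ¬sharp=1−0.65=0.35 → w = 0.35
R2: sharp=0.65, low=0.83; OR[max(a, b)] → w = 0.83
R3: low=0.83, ¬near=1−0.36=0.64; OR[max(a, b)] → w = 0.83
R4: near=0.36, medium=0.95; OR[max(a, b)] → w = 0.95
R5: low=0.83, sharp=0.65, far=0.22; AND[min(a, b)] → w = 0.22
Rules with consequent 'large': {R1, R4, R5} → strengths 0.35, 0.95, 0.22
Aggregate via t-conorm [max(a, b)]: 0.95

0.95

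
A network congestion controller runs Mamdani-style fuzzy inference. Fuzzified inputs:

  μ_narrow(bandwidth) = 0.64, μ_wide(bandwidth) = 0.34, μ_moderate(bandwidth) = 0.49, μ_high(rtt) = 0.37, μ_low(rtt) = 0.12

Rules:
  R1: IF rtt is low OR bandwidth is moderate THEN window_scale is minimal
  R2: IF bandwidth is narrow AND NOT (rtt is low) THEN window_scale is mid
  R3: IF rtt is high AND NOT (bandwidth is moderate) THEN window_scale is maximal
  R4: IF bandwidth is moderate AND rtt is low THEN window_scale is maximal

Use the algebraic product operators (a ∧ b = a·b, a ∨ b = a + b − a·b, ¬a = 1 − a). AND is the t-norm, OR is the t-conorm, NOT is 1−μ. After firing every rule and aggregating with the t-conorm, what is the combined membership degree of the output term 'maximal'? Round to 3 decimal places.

R1: low=0.12, moderate=0.49; OR[a + b − a·b] → w = 0.5512
R2: narrow=0.64, ¬low=1−0.12=0.88; AND[a·b] → w = 0.5632
R3: high=0.37, ¬moderate=1−0.49=0.51; AND[a·b] → w = 0.1887
R4: moderate=0.49, low=0.12; AND[a·b] → w = 0.0588
Rules with consequent 'maximal': {R3, R4} → strengths 0.1887, 0.0588
Aggregate via t-conorm [a + b − a·b]: 0.2364

0.236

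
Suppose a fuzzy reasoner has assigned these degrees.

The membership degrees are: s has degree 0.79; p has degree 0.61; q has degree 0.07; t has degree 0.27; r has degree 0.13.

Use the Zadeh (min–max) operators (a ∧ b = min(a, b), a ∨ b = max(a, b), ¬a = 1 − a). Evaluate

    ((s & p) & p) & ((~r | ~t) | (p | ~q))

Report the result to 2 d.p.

0.61

s & p = min(a, b) on (0.79, 0.61) = 0.61
(s & p) & p = min(a, b) on (0.61, 0.61) = 0.61
~r = 1 − 0.13 = 0.87
~t = 1 − 0.27 = 0.73
~r | ~t = max(a, b) on (0.87, 0.73) = 0.87
~q = 1 − 0.07 = 0.93
p | ~q = max(a, b) on (0.61, 0.93) = 0.93
(~r | ~t) | (p | ~q) = max(a, b) on (0.87, 0.93) = 0.93
((s & p) & p) & ((~r | ~t) | (p | ~q)) = min(a, b) on (0.61, 0.93) = 0.61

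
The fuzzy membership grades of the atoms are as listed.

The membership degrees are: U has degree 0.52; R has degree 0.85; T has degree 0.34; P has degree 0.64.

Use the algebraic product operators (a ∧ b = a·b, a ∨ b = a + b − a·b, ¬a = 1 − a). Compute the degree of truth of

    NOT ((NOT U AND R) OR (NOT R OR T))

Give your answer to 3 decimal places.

NOT U = 1 − 0.5200 = 0.4800
NOT U AND R = a·b on (0.4800, 0.8500) = 0.4080
NOT R = 1 − 0.8500 = 0.1500
NOT R OR T = a + b − a·b on (0.1500, 0.3400) = 0.4390
(NOT U AND R) OR (NOT R OR T) = a + b − a·b on (0.4080, 0.4390) = 0.6679
NOT ((NOT U AND R) OR (NOT R OR T)) = 1 − 0.6679 = 0.3321

0.332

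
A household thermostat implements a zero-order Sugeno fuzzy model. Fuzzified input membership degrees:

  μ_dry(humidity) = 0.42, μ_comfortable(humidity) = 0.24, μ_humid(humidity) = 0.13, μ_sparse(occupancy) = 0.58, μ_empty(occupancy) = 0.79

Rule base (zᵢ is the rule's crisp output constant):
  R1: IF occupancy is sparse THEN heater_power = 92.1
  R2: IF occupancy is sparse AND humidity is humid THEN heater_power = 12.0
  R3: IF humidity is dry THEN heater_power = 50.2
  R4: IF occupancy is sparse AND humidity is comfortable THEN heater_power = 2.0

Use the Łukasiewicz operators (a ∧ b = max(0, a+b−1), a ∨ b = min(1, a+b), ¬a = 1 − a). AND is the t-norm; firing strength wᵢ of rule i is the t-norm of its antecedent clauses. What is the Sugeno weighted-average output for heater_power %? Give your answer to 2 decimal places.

74.50

R1 (z=92.1): sparse=0.58 → w = 0.58
R2 (z=12.0): sparse=0.58, humid=0.13; AND[max(0, a+b−1)] → w = 0.00
R3 (z=50.2): dry=0.42 → w = 0.42
R4 (z=2.0): sparse=0.58, comfortable=0.24; AND[max(0, a+b−1)] → w = 0.00
Weighted average = (0.58·92.1 + 0.00·12.0 + 0.42·50.2 + 0.00·2.0) / (0.58 + 0.00 + 0.42 + 0.00)
  = 74.5020 / 1.0000 = 74.50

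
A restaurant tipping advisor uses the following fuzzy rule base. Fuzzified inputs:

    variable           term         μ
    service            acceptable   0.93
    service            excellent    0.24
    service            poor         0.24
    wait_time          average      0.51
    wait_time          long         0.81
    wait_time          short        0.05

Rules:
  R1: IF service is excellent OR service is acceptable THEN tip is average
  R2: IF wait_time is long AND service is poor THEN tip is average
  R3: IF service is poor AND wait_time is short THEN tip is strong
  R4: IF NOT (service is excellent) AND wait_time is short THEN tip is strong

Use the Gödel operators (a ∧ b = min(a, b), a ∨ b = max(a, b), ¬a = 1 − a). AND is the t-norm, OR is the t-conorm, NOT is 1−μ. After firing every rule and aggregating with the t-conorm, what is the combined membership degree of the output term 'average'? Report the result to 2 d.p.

R1: excellent=0.24, acceptable=0.93; OR[max(a, b)] → w = 0.93
R2: long=0.81, poor=0.24; AND[min(a, b)] → w = 0.24
R3: poor=0.24, short=0.05; AND[min(a, b)] → w = 0.05
R4: ¬excellent=1−0.24=0.76, short=0.05; AND[min(a, b)] → w = 0.05
Rules with consequent 'average': {R1, R2} → strengths 0.93, 0.24
Aggregate via t-conorm [max(a, b)]: 0.93

0.93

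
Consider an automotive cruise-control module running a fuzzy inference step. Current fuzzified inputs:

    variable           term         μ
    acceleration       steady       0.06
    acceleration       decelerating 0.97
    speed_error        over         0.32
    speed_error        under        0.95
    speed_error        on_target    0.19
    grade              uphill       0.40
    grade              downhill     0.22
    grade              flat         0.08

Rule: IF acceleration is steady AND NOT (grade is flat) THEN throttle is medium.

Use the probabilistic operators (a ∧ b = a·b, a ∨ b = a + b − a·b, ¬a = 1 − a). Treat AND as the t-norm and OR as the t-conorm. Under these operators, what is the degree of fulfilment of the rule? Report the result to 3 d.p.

0.055

firing strength: steady=0.06, ¬flat=1−0.08=0.92; AND[a·b] → w = 0.0552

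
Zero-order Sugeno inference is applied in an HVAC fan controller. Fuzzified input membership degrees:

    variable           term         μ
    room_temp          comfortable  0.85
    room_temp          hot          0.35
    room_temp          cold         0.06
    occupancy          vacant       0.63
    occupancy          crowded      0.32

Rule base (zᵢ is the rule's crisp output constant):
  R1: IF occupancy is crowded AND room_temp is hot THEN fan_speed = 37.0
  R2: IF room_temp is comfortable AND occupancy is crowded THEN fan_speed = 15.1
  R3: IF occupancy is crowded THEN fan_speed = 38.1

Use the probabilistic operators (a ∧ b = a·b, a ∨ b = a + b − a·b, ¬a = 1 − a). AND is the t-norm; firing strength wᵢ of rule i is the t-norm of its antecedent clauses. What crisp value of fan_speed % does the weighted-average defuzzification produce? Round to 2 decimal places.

29.04

R1 (z=37.0): crowded=0.32, hot=0.35; AND[a·b] → w = 0.1120
R2 (z=15.1): comfortable=0.85, crowded=0.32; AND[a·b] → w = 0.2720
R3 (z=38.1): crowded=0.32 → w = 0.3200
Weighted average = (0.1120·37.0 + 0.2720·15.1 + 0.3200·38.1) / (0.1120 + 0.2720 + 0.3200)
  = 20.4432 / 0.7040 = 29.04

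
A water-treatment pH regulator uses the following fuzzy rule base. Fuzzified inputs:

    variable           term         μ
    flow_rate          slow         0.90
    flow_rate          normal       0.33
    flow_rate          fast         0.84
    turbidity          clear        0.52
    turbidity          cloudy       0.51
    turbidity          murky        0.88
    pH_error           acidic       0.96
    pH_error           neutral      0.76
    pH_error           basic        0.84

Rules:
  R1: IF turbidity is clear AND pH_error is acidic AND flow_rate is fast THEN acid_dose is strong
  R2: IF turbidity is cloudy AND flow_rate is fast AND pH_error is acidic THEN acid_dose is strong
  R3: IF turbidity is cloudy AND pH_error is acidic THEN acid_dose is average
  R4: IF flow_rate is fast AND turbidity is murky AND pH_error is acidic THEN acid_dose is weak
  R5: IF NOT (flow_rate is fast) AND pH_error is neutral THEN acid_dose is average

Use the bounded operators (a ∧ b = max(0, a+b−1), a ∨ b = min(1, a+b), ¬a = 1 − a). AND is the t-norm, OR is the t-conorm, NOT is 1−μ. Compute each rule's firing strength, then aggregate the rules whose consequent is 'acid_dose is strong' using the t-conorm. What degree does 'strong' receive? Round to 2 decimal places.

0.63

R1: clear=0.52, acidic=0.96, fast=0.84; AND[max(0, a+b−1)] → w = 0.32
R2: cloudy=0.51, fast=0.84, acidic=0.96; AND[max(0, a+b−1)] → w = 0.31
R3: cloudy=0.51, acidic=0.96; AND[max(0, a+b−1)] → w = 0.47
R4: fast=0.84, murky=0.88, acidic=0.96; AND[max(0, a+b−1)] → w = 0.68
R5: ¬fast=1−0.84=0.16, neutral=0.76; AND[max(0, a+b−1)] → w = 0.00
Rules with consequent 'strong': {R1, R2} → strengths 0.32, 0.31
Aggregate via t-conorm [min(1, a+b)]: 0.63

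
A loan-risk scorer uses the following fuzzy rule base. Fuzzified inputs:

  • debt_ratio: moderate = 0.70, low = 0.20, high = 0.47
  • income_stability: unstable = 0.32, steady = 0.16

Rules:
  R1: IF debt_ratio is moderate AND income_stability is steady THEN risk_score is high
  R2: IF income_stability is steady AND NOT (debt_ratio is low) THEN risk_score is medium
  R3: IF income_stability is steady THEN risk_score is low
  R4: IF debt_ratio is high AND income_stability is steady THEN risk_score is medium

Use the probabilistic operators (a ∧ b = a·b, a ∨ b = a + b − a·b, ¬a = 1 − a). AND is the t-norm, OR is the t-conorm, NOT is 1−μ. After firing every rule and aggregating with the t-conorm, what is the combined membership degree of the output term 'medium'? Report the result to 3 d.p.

0.194

R1: moderate=0.70, steady=0.16; AND[a·b] → w = 0.1120
R2: steady=0.16, ¬low=1−0.20=0.80; AND[a·b] → w = 0.1280
R3: steady=0.16 → w = 0.1600
R4: high=0.47, steady=0.16; AND[a·b] → w = 0.0752
Rules with consequent 'medium': {R2, R4} → strengths 0.1280, 0.0752
Aggregate via t-conorm [a + b − a·b]: 0.1936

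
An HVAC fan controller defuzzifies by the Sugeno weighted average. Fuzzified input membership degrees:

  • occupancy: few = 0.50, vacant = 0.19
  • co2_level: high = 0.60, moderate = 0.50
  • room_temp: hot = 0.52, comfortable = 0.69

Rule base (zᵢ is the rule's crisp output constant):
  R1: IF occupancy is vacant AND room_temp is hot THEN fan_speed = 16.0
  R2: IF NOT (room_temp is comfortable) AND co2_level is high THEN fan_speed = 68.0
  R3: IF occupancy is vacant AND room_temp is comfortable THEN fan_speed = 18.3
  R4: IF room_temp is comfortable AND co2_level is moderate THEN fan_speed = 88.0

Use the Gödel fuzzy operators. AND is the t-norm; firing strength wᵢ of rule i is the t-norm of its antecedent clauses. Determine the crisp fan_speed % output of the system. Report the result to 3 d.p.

R1 (z=16.0): vacant=0.19, hot=0.52; AND[min(a, b)] → w = 0.19
R2 (z=68.0): ¬comfortable=1−0.69=0.31, high=0.60; AND[min(a, b)] → w = 0.31
R3 (z=18.3): vacant=0.19, comfortable=0.69; AND[min(a, b)] → w = 0.19
R4 (z=88.0): comfortable=0.69, moderate=0.50; AND[min(a, b)] → w = 0.50
Weighted average = (0.19·16.0 + 0.31·68.0 + 0.19·18.3 + 0.50·88.0) / (0.19 + 0.31 + 0.19 + 0.50)
  = 71.5970 / 1.1900 = 60.166

60.166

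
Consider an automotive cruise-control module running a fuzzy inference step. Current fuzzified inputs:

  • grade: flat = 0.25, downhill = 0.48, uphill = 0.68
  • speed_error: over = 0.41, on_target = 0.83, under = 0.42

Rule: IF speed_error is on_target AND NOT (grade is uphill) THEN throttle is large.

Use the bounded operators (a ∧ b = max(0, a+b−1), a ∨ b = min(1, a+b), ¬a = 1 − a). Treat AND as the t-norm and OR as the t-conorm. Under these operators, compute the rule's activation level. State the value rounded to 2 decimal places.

0.15

firing strength: on_target=0.83, ¬uphill=1−0.68=0.32; AND[max(0, a+b−1)] → w = 0.15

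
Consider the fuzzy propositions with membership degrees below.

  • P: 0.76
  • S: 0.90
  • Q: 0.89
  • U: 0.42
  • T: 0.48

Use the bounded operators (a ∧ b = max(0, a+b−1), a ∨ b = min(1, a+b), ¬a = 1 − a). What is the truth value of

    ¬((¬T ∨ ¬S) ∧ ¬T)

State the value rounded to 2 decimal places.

¬T = 1 − 0.48 = 0.52
¬S = 1 − 0.90 = 0.10
¬T ∨ ¬S = min(1, a+b) on (0.52, 0.10) = 0.62
¬T = 1 − 0.48 = 0.52
(¬T ∨ ¬S) ∧ ¬T = max(0, a+b−1) on (0.62, 0.52) = 0.14
¬((¬T ∨ ¬S) ∧ ¬T) = 1 − 0.14 = 0.86

0.86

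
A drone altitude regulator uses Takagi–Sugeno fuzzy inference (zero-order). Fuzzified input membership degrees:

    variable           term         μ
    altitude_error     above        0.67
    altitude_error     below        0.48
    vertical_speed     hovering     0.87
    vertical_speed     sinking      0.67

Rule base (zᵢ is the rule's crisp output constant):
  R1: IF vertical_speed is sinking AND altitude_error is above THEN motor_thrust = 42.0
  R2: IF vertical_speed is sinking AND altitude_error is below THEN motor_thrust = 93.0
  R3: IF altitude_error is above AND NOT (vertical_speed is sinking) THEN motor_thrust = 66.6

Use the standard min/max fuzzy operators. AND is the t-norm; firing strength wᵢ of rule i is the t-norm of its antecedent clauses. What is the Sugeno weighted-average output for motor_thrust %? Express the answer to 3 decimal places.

64.026

R1 (z=42.0): sinking=0.67, above=0.67; AND[min(a, b)] → w = 0.67
R2 (z=93.0): sinking=0.67, below=0.48; AND[min(a, b)] → w = 0.48
R3 (z=66.6): above=0.67, ¬sinking=1−0.67=0.33; AND[min(a, b)] → w = 0.33
Weighted average = (0.67·42.0 + 0.48·93.0 + 0.33·66.6) / (0.67 + 0.48 + 0.33)
  = 94.7580 / 1.4800 = 64.026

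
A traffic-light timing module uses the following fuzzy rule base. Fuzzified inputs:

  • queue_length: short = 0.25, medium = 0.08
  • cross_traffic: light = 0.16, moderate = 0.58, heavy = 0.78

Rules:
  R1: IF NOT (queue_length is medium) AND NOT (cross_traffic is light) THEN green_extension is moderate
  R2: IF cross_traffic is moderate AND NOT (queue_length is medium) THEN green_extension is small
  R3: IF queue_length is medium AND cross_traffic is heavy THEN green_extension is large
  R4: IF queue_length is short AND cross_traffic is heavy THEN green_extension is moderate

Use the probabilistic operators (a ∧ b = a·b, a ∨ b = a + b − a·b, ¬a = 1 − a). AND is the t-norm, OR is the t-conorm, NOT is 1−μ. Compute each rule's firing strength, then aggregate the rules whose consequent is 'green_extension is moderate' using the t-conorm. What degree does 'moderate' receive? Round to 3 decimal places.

0.817

R1: ¬medium=1−0.08=0.92, ¬light=1−0.16=0.84; AND[a·b] → w = 0.7728
R2: moderate=0.58, ¬medium=1−0.08=0.92; AND[a·b] → w = 0.5336
R3: medium=0.08, heavy=0.78; AND[a·b] → w = 0.0624
R4: short=0.25, heavy=0.78; AND[a·b] → w = 0.1950
Rules with consequent 'moderate': {R1, R4} → strengths 0.7728, 0.1950
Aggregate via t-conorm [a + b − a·b]: 0.8171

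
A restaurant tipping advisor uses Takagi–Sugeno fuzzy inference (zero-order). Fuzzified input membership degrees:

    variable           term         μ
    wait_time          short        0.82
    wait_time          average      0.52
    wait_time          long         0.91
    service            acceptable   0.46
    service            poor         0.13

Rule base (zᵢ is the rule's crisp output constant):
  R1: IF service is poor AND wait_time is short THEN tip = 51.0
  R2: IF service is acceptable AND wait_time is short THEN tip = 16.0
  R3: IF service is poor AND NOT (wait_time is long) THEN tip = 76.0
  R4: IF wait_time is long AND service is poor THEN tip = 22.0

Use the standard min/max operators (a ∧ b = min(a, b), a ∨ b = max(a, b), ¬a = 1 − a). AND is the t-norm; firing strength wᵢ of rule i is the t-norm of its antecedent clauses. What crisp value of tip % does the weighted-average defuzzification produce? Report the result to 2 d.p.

R1 (z=51.0): poor=0.13, short=0.82; AND[min(a, b)] → w = 0.13
R2 (z=16.0): acceptable=0.46, short=0.82; AND[min(a, b)] → w = 0.46
R3 (z=76.0): poor=0.13, ¬long=1−0.91=0.09; AND[min(a, b)] → w = 0.09
R4 (z=22.0): long=0.91, poor=0.13; AND[min(a, b)] → w = 0.13
Weighted average = (0.13·51.0 + 0.46·16.0 + 0.09·76.0 + 0.13·22.0) / (0.13 + 0.46 + 0.09 + 0.13)
  = 23.6900 / 0.8100 = 29.25

29.25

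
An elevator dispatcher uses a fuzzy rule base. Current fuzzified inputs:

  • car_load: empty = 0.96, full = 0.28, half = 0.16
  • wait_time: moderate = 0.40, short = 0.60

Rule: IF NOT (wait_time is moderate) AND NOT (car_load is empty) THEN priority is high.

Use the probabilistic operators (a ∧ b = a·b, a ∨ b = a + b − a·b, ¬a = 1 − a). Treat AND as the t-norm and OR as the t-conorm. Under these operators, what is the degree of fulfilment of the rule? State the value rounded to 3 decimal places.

firing strength: ¬moderate=1−0.40=0.60, ¬empty=1−0.96=0.04; AND[a·b] → w = 0.0240

0.024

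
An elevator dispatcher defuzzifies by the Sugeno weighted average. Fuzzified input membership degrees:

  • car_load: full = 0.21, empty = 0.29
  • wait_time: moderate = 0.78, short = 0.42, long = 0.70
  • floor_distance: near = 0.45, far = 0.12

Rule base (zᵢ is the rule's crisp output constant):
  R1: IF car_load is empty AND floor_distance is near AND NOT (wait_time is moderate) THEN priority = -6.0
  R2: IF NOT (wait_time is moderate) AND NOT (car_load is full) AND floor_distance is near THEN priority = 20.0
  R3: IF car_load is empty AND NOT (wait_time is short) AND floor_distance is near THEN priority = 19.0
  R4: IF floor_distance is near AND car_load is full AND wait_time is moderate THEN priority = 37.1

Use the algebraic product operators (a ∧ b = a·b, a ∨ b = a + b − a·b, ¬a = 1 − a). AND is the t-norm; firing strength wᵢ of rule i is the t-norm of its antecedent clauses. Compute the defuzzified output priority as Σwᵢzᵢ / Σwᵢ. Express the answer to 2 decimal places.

21.71

R1 (z=-6.0): empty=0.29, near=0.45, ¬moderate=1−0.78=0.22; AND[a·b] → w = 0.0287
R2 (z=20.0): ¬moderate=1−0.78=0.22, ¬full=1−0.21=0.79, near=0.45; AND[a·b] → w = 0.0782
R3 (z=19.0): empty=0.29, ¬short=1−0.42=0.58, near=0.45; AND[a·b] → w = 0.0757
R4 (z=37.1): near=0.45, full=0.21, moderate=0.78; AND[a·b] → w = 0.0737
Weighted average = (0.0287·-6.0 + 0.0782·20.0 + 0.0757·19.0 + 0.0737·37.1) / (0.0287 + 0.0782 + 0.0757 + 0.0737)
  = 5.5647 / 0.2563 = 21.71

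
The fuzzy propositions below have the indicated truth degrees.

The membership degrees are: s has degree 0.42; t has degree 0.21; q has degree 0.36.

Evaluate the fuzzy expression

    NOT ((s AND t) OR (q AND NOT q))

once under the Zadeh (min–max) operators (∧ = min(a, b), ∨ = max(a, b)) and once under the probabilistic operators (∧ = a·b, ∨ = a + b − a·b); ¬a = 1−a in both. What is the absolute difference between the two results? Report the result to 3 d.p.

Under Zadeh (min–max):
  s AND t = min(a, b) on (0.42, 0.21) = 0.21
  NOT q = 1 − 0.36 = 0.64
  q AND NOT q = min(a, b) on (0.36, 0.64) = 0.36
  (s AND t) OR (q AND NOT q) = max(a, b) on (0.21, 0.36) = 0.36
  NOT ((s AND t) OR (q AND NOT q)) = 1 − 0.36 = 0.64
  → value = 0.6400
Under probabilistic:
  s AND t = a·b on (0.4200, 0.2100) = 0.0882
  NOT q = 1 − 0.3600 = 0.6400
  q AND NOT q = a·b on (0.3600, 0.6400) = 0.2304
  (s AND t) OR (q AND NOT q) = a + b − a·b on (0.0882, 0.2304) = 0.2983
  NOT ((s AND t) OR (q AND NOT q)) = 1 − 0.2983 = 0.7017
  → value = 0.7017
|0.6400 − 0.7017| = 0.062

0.062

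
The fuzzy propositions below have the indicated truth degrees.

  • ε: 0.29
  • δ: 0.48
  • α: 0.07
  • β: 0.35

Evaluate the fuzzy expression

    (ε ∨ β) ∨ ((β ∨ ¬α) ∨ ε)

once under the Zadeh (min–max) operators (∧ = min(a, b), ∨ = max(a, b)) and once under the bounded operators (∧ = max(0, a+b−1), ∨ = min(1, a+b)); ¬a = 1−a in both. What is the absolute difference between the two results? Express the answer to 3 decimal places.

Under Zadeh (min–max):
  ε ∨ β = max(a, b) on (0.29, 0.35) = 0.35
  ¬α = 1 − 0.07 = 0.93
  β ∨ ¬α = max(a, b) on (0.35, 0.93) = 0.93
  (β ∨ ¬α) ∨ ε = max(a, b) on (0.93, 0.29) = 0.93
  (ε ∨ β) ∨ ((β ∨ ¬α) ∨ ε) = max(a, b) on (0.35, 0.93) = 0.93
  → value = 0.9300
Under bounded:
  ε ∨ β = min(1, a+b) on (0.29, 0.35) = 0.64
  ¬α = 1 − 0.07 = 0.93
  β ∨ ¬α = min(1, a+b) on (0.35, 0.93) = 1.00
  (β ∨ ¬α) ∨ ε = min(1, a+b) on (1.00, 0.29) = 1.00
  (ε ∨ β) ∨ ((β ∨ ¬α) ∨ ε) = min(1, a+b) on (0.64, 1.00) = 1.00
  → value = 1.0000
|0.9300 − 1.0000| = 0.070

0.070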